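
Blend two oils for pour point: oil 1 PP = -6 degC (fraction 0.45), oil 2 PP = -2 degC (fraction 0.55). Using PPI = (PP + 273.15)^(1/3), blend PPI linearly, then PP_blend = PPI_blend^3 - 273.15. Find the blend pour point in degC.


PPI_1 = (-6 + 273.15)^(1/3) = 6.440482
PPI_2 = (-2 + 273.15)^(1/3) = 6.472467
PPI_blend = 0.45 * 6.440482 + 0.55 * 6.472467 = 6.458074
PP_blend = 6.458074^3 - 273.15 = 269.3451 - 273.15 = -3.8

-3.8 degC


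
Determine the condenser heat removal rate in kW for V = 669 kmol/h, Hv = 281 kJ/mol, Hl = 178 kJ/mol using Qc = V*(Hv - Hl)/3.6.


Qc = 669 * (281 - 178) / 3.6 = 669 * 103 / 3.6 = 19140

19140 kW


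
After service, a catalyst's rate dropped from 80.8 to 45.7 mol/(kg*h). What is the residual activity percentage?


Activity (%) = (rate_used / rate_fresh) * 100
rate_used = 45.7, rate_fresh = 80.8
= (45.7 / 80.8) * 100
= 0.5656 * 100 = 56.56

56.56 %


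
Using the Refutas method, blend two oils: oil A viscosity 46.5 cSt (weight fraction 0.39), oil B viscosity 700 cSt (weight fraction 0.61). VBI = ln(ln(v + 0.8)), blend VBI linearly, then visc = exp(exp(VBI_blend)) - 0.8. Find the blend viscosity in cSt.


Refutas method: VBN_i = 14.534*ln(ln(visc_i + 0.8)) + 10.975, blended linearly by mass fraction; since VBN is linear in VBI_i = ln(ln(visc_i + 0.8)) and the fractions sum to 1, blend VBI directly: visc = exp(exp(VBI_blend)) - 0.8
VBI_1 = ln(ln(46.5 + 0.8)) = 1.34976
VBI_2 = ln(ln(700 + 0.8)) = 1.8798
VBI_blend = 0.39 * 1.34976 + 0.61 * 1.8798 = 1.67308
visc_blend = exp(exp(1.67308)) - 0.8 = 205.3

205.3 cSt


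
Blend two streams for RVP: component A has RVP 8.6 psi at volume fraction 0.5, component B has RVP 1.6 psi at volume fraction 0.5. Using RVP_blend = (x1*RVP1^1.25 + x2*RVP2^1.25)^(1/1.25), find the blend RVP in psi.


Chevron index: RVP_blend = (sum xi*RVPi^1.25)^(1/1.25)
RVP^1.25 terms: 0.5 * 8.6^1.25 + 0.5 * 1.6^1.25 = 8.26339
RVP_blend = 8.26339^(1/1.25) = 5.417

5.417 psi


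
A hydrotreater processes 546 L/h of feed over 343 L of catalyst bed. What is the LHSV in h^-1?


LHSV = volumetric feed rate / catalyst volume
= 546 L/h / 343 L
= 1.592 h^-1

1.592 h^-1


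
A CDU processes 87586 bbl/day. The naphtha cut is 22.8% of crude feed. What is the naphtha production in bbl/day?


Crude throughput = 87586 bbl/day
Fraction yield = 22.8%
yield = throughput * fraction / 100
yield = 87586 * 22.8 / 100 = 19969.608

19969.608 bbl/day


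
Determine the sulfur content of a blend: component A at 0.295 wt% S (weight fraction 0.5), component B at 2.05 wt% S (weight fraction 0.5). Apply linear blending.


Linear sulfur blending: S_blend = x1*S1 + x2*S2
Contribution 1: 0.5 * 0.295 = 0.1475 wt%
Contribution 2: 0.5 * 2.05 = 1.025 wt%
S_blend = 0.1475 + 1.025 = 1.1725

1.1725 wt%


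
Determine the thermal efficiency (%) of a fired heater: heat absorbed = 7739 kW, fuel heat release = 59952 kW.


Furnace efficiency = Q_absorbed / Q_fuel * 100
= 7739 / 59952 * 100 = 12.91

12.91 %


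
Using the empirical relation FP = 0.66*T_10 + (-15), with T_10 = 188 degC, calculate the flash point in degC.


FP = 0.66 * 188 + (-15) = 109.08

109.08 degC


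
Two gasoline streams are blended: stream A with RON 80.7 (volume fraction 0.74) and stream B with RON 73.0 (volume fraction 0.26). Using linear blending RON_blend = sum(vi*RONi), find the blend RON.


Linear blending: RON_blend = sum(vi * RONi)
Contribution 1: 0.74 * 80.7 = 59.718
Contribution 2: 0.26 * 73.0 = 18.98
RON_blend = 59.718 + 18.98 = 78.698

78.698


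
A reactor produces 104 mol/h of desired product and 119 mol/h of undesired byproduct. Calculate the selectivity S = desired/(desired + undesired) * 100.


Selectivity = desired / (desired + undesired) * 100
Total products = 104 + 119 = 223 mol/h
S = 104 / 223 * 100
= 0.4664 * 100
= 46.64 %

46.64 %


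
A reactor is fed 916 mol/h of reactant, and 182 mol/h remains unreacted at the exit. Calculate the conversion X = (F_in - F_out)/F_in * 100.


X = (F_in - F_out) / F_in * 100
Moles reacted = 916 - 182 = 734
X = 734 / 916 * 100
= 0.8013 * 100
= 80.13 %

80.13 %


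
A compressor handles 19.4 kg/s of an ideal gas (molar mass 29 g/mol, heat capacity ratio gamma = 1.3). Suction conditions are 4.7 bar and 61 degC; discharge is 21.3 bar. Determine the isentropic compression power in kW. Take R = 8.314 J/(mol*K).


Isentropic work: W = m*(gamma/(gamma-1))*(R*T1/MW)*((P2/P1)^((gamma-1)/gamma) - 1)
T1 = 61 + 273.15 = 334.15 K
Pressure ratio = 21.3 / 4.7 = 4.53191
Exponent = (1.3 - 1)/1.3 = 0.230769
(P2/P1)^exp - 1 = 4.53191^0.230769 - 1 = 0.417259
W = 19.4 * 1.3 / 0.3 * 8.314 * 334.15 / 29 * 0.417259 = 3360

3360 kW


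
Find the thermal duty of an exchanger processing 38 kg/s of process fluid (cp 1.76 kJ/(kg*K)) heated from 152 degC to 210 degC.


Q = m_dot * cp * delta_T
delta_T = 210 - 152 = 58 K
Q = 38 * 1.76 * 58
= 66.88 * 58
= 3879.04 kW

3879.04 kW


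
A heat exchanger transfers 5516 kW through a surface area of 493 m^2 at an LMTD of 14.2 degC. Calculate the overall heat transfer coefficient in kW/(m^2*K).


From Q = U*A*LMTD, U = Q / (A * LMTD)
U = 5516 / (493 * 14.2) = 5516 / 7000.6 = 0.7879

0.7879 kW/(m^2*K)


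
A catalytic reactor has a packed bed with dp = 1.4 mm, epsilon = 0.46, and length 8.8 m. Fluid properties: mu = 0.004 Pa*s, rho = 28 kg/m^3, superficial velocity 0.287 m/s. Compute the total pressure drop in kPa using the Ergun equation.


dp = 1.4 mm = 0.0014 m
Viscous term = 150*0.004*0.287*(1-0.46)^2 / (0.0014^2*0.46^3) = 263203
Inertial term = 1.75*28*0.287^2*(1-0.46) / (0.0014*0.46^3) = 15993.8
dP/L = 263203 + 15993.8 = 279197 Pa/m
dP = 279197 * 8.8 / 1000 = 2457 kPa

2457 kPa


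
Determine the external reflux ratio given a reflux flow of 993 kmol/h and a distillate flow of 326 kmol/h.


Reflux ratio definition: R = L / D (liquid returned / distillate withdrawn)
L = 993 kmol/h, D = 326 kmol/h
R = 993 / 326 = 3.046

3.046


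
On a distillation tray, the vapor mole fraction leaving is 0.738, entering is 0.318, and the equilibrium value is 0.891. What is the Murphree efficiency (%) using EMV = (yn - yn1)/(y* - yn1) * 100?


Murphree vapor efficiency: EMV = (y_n - y_(n-1)) / (y*_n - y_(n-1)) * 100
EMV = (0.738 - 0.318) / (0.891 - 0.318) * 100 = 0.42 / 0.573 * 100 = 73.30

73.30 %


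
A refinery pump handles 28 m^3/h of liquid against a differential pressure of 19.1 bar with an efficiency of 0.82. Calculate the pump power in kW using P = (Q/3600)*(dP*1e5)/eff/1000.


Q = 28 / 3600 = 0.00777778 m^3/s
P = 0.00777778 * (19.1 * 1e5) / 0.82 / 1000 = 18.12

18.12 kW


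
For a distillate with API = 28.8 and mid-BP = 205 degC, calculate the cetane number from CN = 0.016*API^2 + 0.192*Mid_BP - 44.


CN = 0.016 * 28.8^2 + 0.192 * 205 - 44
CN = 13.27104 + 39.36 - 44 = 8.63104

8.63104


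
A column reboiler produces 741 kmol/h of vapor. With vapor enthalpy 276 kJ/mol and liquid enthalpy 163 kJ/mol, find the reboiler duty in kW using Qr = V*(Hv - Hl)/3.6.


Qr = 741 * (276 - 163) / 3.6 = 741 * 113 / 3.6 = 23260

23260 kW


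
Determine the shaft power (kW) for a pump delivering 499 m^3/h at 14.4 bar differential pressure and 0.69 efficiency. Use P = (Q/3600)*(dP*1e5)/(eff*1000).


Q = 499 / 3600 = 0.138611 m^3/s
P = 0.138611 * (14.4 * 1e5) / 0.69 / 1000 = 289.3

289.3 kW


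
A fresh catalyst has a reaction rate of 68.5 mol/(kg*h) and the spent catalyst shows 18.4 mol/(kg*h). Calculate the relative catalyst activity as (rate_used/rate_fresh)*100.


Activity (%) = (rate_used / rate_fresh) * 100
rate_used = 18.4, rate_fresh = 68.5
= (18.4 / 68.5) * 100
= 0.2686 * 100 = 26.86

26.86 %


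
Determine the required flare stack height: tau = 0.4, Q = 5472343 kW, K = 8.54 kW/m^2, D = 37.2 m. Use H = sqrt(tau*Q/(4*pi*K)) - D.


tau*Q/(4*pi*K) = 0.4 * 5472343 / (4 * pi * 8.54) = 20397
sqrt(20397) = 142.818
H = 142.818 - 37.2 = 105.6

105.6 m


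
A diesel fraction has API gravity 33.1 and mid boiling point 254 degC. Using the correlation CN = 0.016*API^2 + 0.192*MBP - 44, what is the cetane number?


CN = 0.016 * 33.1^2 + 0.192 * 254 - 44
CN = 17.52976 + 48.768 - 44 = 22.29776

22.29776


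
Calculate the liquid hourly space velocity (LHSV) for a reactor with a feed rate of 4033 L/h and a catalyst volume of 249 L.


LHSV = volumetric feed rate / catalyst volume
= 4033 L/h / 249 L
= 16.20 h^-1

16.20 h^-1


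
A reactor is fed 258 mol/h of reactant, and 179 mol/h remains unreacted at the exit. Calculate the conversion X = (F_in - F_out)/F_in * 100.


X = (F_in - F_out) / F_in * 100
Moles reacted = 258 - 179 = 79
X = 79 / 258 * 100
= 0.3062 * 100
= 30.62 %

30.62 %


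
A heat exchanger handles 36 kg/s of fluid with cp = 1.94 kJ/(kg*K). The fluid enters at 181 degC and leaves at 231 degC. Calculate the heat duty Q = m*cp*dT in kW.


Q = m_dot * cp * delta_T
delta_T = 231 - 181 = 50 K
Q = 36 * 1.94 * 50
= 69.84 * 50
= 3492 kW

3492 kW


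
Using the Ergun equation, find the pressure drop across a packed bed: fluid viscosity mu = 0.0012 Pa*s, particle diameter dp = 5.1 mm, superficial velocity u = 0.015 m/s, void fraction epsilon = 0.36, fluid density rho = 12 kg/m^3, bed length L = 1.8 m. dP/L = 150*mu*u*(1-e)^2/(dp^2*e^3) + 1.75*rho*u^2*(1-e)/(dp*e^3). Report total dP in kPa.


dp = 5.1 mm = 0.0051 m
Viscous term = 150*0.0012*0.015*(1-0.36)^2 / (0.0051^2*0.36^3) = 911.33
Inertial term = 1.75*12*0.015^2*(1-0.36) / (0.0051*0.36^3) = 12.7088
dP/L = 911.33 + 12.7088 = 924.039 Pa/m
dP = 924.039 * 1.8 / 1000 = 1.663 kPa

1.663 kPa


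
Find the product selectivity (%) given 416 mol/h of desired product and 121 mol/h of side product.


Selectivity = desired / (desired + undesired) * 100
Total products = 416 + 121 = 537 mol/h
S = 416 / 537 * 100
= 0.7747 * 100
= 77.47 %

77.47 %


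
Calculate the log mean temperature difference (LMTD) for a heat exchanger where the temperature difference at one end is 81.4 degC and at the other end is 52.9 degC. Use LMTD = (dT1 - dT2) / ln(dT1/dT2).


LMTD = (dT1 - dT2) / ln(dT1/dT2)
= (81.4 - 52.9) / ln(81.4 / 52.9) = 28.5 / 0.430972 = 66.13

66.13 degC


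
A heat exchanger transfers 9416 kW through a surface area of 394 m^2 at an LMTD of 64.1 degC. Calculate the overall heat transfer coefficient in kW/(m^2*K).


From Q = U*A*LMTD, U = Q / (A * LMTD)
U = 9416 / (394 * 64.1) = 9416 / 25255.4 = 0.3728

0.3728 kW/(m^2*K)


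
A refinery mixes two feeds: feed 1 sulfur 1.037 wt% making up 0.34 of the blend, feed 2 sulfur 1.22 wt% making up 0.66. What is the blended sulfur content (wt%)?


Linear sulfur blending: S_blend = x1*S1 + x2*S2
Contribution 1: 0.34 * 1.037 = 0.35258 wt%
Contribution 2: 0.66 * 1.22 = 0.8052 wt%
S_blend = 0.35258 + 0.8052 = 1.15778

1.15778 wt%


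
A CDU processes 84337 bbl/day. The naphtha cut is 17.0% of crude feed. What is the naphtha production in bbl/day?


Crude throughput = 84337 bbl/day
Fraction yield = 17.0%
yield = throughput * fraction / 100
yield = 84337 * 17.0 / 100 = 14337.29

14337.29 bbl/day


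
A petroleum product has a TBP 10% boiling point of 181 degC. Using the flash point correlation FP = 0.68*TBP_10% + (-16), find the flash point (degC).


FP = 0.68 * 181 + (-16) = 107.08

107.08 degC


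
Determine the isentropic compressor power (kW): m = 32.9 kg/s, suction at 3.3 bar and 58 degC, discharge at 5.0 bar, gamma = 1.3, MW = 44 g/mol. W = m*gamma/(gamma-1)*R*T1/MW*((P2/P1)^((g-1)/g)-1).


Isentropic work: W = m*(gamma/(gamma-1))*(R*T1/MW)*((P2/P1)^((gamma-1)/gamma) - 1)
T1 = 58 + 273.15 = 331.15 K
Pressure ratio = 5.0 / 3.3 = 1.51515
Exponent = (1.3 - 1)/1.3 = 0.230769
(P2/P1)^exp - 1 = 1.51515^0.230769 - 1 = 0.100636
W = 32.9 * 1.3 / 0.3 * 8.314 * 331.15 / 44 * 0.100636 = 897.7

897.7 kW


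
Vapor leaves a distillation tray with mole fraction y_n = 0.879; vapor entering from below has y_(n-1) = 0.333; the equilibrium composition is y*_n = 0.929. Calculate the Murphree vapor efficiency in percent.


Murphree vapor efficiency: EMV = (y_n - y_(n-1)) / (y*_n - y_(n-1)) * 100
EMV = (0.879 - 0.333) / (0.929 - 0.333) * 100 = 0.546 / 0.596 * 100 = 91.61

91.61 %


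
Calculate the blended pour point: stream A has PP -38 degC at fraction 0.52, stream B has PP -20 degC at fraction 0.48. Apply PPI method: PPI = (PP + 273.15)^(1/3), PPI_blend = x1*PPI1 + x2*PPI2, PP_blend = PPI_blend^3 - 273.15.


PPI_1 = (-38 + 273.15)^(1/3) = 6.172318
PPI_2 = (-20 + 273.15)^(1/3) = 6.325953
PPI_blend = 0.52 * 6.172318 + 0.48 * 6.325953 = 6.246063
PP_blend = 6.246063^3 - 273.15 = 243.6795 - 273.15 = -29.47

-29.47 degC


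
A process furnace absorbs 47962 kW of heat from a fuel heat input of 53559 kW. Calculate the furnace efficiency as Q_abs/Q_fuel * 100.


Furnace efficiency = Q_absorbed / Q_fuel * 100
= 47962 / 53559 * 100 = 89.55

89.55 %


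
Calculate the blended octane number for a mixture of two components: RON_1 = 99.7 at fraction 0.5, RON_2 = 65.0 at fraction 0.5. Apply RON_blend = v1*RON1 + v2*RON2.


Linear blending: RON_blend = sum(vi * RONi)
Contribution 1: 0.5 * 99.7 = 49.85
Contribution 2: 0.5 * 65.0 = 32.5
RON_blend = 49.85 + 32.5 = 82.35

82.35


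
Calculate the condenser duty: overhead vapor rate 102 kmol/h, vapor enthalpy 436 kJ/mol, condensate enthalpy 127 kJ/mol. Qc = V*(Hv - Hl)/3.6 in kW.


Qc = 102 * (436 - 127) / 3.6 = 102 * 309 / 3.6 = 8755

8755 kW


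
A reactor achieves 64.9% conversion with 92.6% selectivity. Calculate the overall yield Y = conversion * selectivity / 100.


Overall yield = conversion (%) * selectivity (%) / 100
Conversion = 64.9%, Selectivity = 92.6%
Y = 64.9 * 92.6 / 100
= 60.0974 %

60.0974 %


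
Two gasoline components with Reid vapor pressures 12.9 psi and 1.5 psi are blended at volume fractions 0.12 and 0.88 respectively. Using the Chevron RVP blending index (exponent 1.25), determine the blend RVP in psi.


Chevron index: RVP_blend = (sum xi*RVPi^1.25)^(1/1.25)
RVP^1.25 terms: 0.12 * 12.9^1.25 + 0.88 * 1.5^1.25 = 4.39454
RVP_blend = 4.39454^(1/1.25) = 3.268

3.268 psi


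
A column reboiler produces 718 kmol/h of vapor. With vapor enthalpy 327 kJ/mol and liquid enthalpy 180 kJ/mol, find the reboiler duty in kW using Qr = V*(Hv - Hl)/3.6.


Qr = 718 * (327 - 180) / 3.6 = 718 * 147 / 3.6 = 29320

29320 kW


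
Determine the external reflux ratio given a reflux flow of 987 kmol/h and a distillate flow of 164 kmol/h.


Reflux ratio definition: R = L / D (liquid returned / distillate withdrawn)
L = 987 kmol/h, D = 164 kmol/h
R = 987 / 164 = 6.018

6.018


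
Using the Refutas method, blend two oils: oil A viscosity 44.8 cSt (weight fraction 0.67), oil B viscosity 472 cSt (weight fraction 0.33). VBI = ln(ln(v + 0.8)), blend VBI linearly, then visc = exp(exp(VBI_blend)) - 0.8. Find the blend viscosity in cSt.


Refutas method: VBN_i = 14.534*ln(ln(visc_i + 0.8)) + 10.975, blended linearly by mass fraction; since VBN is linear in VBI_i = ln(ln(visc_i + 0.8)) and the fractions sum to 1, blend VBI directly: visc = exp(exp(VBI_blend)) - 0.8
VBI_1 = ln(ln(44.8 + 0.8)) = 1.34023
VBI_2 = ln(ln(472 + 0.8)) = 1.81786
VBI_blend = 0.67 * 1.34023 + 0.33 * 1.81786 = 1.49785
visc_blend = exp(exp(1.49785)) - 0.8 = 86.74

86.74 cSt


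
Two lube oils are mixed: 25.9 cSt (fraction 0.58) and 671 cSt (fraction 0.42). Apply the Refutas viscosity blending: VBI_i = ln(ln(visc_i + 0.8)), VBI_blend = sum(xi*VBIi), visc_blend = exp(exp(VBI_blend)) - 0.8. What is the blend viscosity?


Refutas method: VBN_i = 14.534*ln(ln(visc_i + 0.8)) + 10.975, blended linearly by mass fraction; since VBN is linear in VBI_i = ln(ln(visc_i + 0.8)) and the fractions sum to 1, blend VBI directly: visc = exp(exp(VBI_blend)) - 0.8
VBI_1 = ln(ln(25.9 + 0.8)) = 1.18926
VBI_2 = ln(ln(671 + 0.8)) = 1.87333
VBI_blend = 0.58 * 1.18926 + 0.42 * 1.87333 = 1.47657
visc_blend = exp(exp(1.47657)) - 0.8 = 78.87

78.87 cSt


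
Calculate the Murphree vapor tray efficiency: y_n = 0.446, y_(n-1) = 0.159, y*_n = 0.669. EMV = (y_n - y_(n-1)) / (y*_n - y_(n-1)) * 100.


Murphree vapor efficiency: EMV = (y_n - y_(n-1)) / (y*_n - y_(n-1)) * 100
EMV = (0.446 - 0.159) / (0.669 - 0.159) * 100 = 0.287 / 0.51 * 100 = 56.27

56.27 %


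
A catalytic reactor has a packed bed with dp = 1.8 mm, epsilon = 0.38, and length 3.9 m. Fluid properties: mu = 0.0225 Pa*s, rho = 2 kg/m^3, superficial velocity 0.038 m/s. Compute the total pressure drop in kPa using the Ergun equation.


dp = 1.8 mm = 0.0018 m
Viscous term = 150*0.0225*0.038*(1-0.38)^2 / (0.0018^2*0.38^3) = 277297
Inertial term = 1.75*2*0.038^2*(1-0.38) / (0.0018*0.38^3) = 31.7251
dP/L = 277297 + 31.7251 = 277329 Pa/m
dP = 277329 * 3.9 / 1000 = 1082 kPa

1082 kPa


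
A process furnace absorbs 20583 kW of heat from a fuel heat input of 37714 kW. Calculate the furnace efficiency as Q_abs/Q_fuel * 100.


Furnace efficiency = Q_absorbed / Q_fuel * 100
= 20583 / 37714 * 100 = 54.58

54.58 %


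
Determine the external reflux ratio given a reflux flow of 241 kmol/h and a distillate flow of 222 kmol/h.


Reflux ratio definition: R = L / D (liquid returned / distillate withdrawn)
L = 241 kmol/h, D = 222 kmol/h
R = 241 / 222 = 1.086

1.086


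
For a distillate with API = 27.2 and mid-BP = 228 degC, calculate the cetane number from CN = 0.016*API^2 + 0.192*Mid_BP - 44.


CN = 0.016 * 27.2^2 + 0.192 * 228 - 44
CN = 11.83744 + 43.776 - 44 = 11.61344

11.61344


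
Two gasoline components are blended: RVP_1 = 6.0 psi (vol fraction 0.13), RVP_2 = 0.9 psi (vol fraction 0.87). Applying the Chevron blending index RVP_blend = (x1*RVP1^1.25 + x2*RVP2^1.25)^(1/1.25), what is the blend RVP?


Chevron index: RVP_blend = (sum xi*RVPi^1.25)^(1/1.25)
RVP^1.25 terms: 0.13 * 6.0^1.25 + 0.87 * 0.9^1.25 = 1.98341
RVP_blend = 1.98341^(1/1.25) = 1.730

1.730 psi


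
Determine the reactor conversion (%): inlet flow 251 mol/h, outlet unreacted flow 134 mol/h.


X = (F_in - F_out) / F_in * 100
Moles reacted = 251 - 134 = 117
X = 117 / 251 * 100
= 0.4661 * 100
= 46.61 %

46.61 %


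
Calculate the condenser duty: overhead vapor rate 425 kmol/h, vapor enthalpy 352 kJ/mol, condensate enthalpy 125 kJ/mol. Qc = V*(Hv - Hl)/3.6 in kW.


Qc = 425 * (352 - 125) / 3.6 = 425 * 227 / 3.6 = 26800

26800 kW


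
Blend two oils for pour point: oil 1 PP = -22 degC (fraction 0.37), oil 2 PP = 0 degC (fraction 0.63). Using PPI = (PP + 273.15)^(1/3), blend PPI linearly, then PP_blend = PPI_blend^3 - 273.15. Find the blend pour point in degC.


PPI_1 = (-22 + 273.15)^(1/3) = 6.30925
PPI_2 = (0 + 273.15)^(1/3) = 6.488342
PPI_blend = 0.37 * 6.30925 + 0.63 * 6.488342 = 6.422078
PP_blend = 6.422078^3 - 273.15 = 264.8663 - 273.15 = -8.28

-8.28 degC


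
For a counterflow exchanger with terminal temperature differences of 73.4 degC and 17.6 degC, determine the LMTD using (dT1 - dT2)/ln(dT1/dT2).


LMTD = (dT1 - dT2) / ln(dT1/dT2)
= (73.4 - 17.6) / ln(73.4 / 17.6) = 55.8 / 1.42803 = 39.07

39.07 degC


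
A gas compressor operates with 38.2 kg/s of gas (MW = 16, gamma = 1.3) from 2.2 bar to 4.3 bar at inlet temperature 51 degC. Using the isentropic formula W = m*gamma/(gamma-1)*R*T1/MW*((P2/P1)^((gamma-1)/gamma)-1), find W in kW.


Isentropic work: W = m*(gamma/(gamma-1))*(R*T1/MW)*((P2/P1)^((gamma-1)/gamma) - 1)
T1 = 51 + 273.15 = 324.15 K
Pressure ratio = 4.3 / 2.2 = 1.95455
Exponent = (1.3 - 1)/1.3 = 0.230769
(P2/P1)^exp - 1 = 1.95455^0.230769 - 1 = 0.167252
W = 38.2 * 1.3 / 0.3 * 8.314 * 324.15 / 16 * 0.167252 = 4663

4663 kW


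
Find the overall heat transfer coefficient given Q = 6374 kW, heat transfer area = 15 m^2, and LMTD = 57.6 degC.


From Q = U*A*LMTD, U = Q / (A * LMTD)
U = 6374 / (15 * 57.6) = 6374 / 864 = 7.377

7.377 kW/(m^2*K)


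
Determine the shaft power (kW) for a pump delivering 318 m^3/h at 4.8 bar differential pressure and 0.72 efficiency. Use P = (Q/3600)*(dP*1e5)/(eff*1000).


Q = 318 / 3600 = 0.0883333 m^3/s
P = 0.0883333 * (4.8 * 1e5) / 0.72 / 1000 = 58.89

58.89 kW


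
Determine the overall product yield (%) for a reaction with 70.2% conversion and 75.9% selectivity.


Overall yield = conversion (%) * selectivity (%) / 100
Conversion = 70.2%, Selectivity = 75.9%
Y = 70.2 * 75.9 / 100
= 53.2818 %

53.2818 %


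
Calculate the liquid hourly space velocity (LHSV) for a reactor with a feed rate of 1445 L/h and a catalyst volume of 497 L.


LHSV = volumetric feed rate / catalyst volume
= 1445 L/h / 497 L
= 2.907 h^-1

2.907 h^-1


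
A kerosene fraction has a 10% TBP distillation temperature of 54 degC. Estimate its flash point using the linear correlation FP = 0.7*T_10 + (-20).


FP = 0.7 * 54 + (-20) = 17.8

17.8 degC


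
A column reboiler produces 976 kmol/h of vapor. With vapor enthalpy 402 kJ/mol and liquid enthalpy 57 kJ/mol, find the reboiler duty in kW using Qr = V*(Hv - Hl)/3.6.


Qr = 976 * (402 - 57) / 3.6 = 976 * 345 / 3.6 = 93530

93530 kW


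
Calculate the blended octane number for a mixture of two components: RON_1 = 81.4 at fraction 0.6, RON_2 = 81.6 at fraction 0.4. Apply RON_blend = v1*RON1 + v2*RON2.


Linear blending: RON_blend = sum(vi * RONi)
Contribution 1: 0.6 * 81.4 = 48.84
Contribution 2: 0.4 * 81.6 = 32.64
RON_blend = 48.84 + 32.64 = 81.48

81.48


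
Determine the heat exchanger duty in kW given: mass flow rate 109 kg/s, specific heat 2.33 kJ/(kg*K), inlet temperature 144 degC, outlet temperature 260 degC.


Q = m_dot * cp * delta_T
delta_T = 260 - 144 = 116 K
Q = 109 * 2.33 * 116
= 253.97 * 116
= 29460.52 kW

29460.52 kW


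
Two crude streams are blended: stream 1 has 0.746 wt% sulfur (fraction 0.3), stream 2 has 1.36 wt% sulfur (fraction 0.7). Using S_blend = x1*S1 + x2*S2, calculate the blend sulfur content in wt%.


Linear sulfur blending: S_blend = x1*S1 + x2*S2
Contribution 1: 0.3 * 0.746 = 0.2238 wt%
Contribution 2: 0.7 * 1.36 = 0.952 wt%
S_blend = 0.2238 + 0.952 = 1.1758

1.1758 wt%


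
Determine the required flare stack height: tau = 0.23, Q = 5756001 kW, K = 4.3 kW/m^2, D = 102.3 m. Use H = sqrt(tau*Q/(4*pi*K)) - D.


tau*Q/(4*pi*K) = 0.23 * 5756001 / (4 * pi * 4.3) = 24500.2
sqrt(24500.2) = 156.525
H = 156.525 - 102.3 = 54.23

54.23 m


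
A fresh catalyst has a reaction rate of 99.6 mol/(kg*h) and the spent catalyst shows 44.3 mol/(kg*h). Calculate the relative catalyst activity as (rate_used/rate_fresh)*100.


Activity (%) = (rate_used / rate_fresh) * 100
rate_used = 44.3, rate_fresh = 99.6
= (44.3 / 99.6) * 100
= 0.4448 * 100 = 44.48

44.48 %


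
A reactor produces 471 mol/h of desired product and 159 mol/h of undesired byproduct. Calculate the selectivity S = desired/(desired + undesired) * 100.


Selectivity = desired / (desired + undesired) * 100
Total products = 471 + 159 = 630 mol/h
S = 471 / 630 * 100
= 0.7476 * 100
= 74.76 %

74.76 %


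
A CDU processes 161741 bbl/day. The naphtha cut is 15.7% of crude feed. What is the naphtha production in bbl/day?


Crude throughput = 161741 bbl/day
Fraction yield = 15.7%
yield = throughput * fraction / 100
yield = 161741 * 15.7 / 100 = 25393.337

25393.337 bbl/day


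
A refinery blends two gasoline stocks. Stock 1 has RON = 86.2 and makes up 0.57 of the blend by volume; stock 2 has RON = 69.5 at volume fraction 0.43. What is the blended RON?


Linear blending: RON_blend = sum(vi * RONi)
Contribution 1: 0.57 * 86.2 = 49.134
Contribution 2: 0.43 * 69.5 = 29.885
RON_blend = 49.134 + 29.885 = 79.019

79.019


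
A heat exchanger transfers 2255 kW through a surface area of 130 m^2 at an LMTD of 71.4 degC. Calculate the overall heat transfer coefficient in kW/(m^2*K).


From Q = U*A*LMTD, U = Q / (A * LMTD)
U = 2255 / (130 * 71.4) = 2255 / 9282 = 0.2429

0.2429 kW/(m^2*K)


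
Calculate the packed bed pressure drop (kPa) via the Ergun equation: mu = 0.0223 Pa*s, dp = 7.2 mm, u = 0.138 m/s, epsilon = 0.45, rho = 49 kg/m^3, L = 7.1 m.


dp = 7.2 mm = 0.0072 m
Viscous term = 150*0.0223*0.138*(1-0.45)^2 / (0.0072^2*0.45^3) = 29559.6
Inertial term = 1.75*49*0.138^2*(1-0.45) / (0.0072*0.45^3) = 1368.94
dP/L = 29559.6 + 1368.94 = 30928.5 Pa/m
dP = 30928.5 * 7.1 / 1000 = 219.6 kPa

219.6 kPa


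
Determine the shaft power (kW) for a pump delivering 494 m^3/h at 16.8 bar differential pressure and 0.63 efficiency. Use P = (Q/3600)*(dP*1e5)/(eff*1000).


Q = 494 / 3600 = 0.137222 m^3/s
P = 0.137222 * (16.8 * 1e5) / 0.63 / 1000 = 365.9

365.9 kW


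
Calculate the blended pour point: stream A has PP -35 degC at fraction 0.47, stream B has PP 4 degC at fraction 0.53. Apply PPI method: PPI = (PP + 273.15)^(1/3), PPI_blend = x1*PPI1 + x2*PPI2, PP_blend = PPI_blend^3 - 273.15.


PPI_1 = (-35 + 273.15)^(1/3) = 6.198456
PPI_2 = (4 + 273.15)^(1/3) = 6.51986
PPI_blend = 0.47 * 6.198456 + 0.53 * 6.51986 = 6.3688
PP_blend = 6.3688^3 - 273.15 = 258.3288 - 273.15 = -14.82

-14.82 degC


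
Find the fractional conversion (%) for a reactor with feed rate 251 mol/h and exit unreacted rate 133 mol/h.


X = (F_in - F_out) / F_in * 100
Moles reacted = 251 - 133 = 118
X = 118 / 251 * 100
= 0.4701 * 100
= 47.01 %

47.01 %


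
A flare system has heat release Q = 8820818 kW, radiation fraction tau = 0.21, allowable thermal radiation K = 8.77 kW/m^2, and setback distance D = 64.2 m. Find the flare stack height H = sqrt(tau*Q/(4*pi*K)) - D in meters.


tau*Q/(4*pi*K) = 0.21 * 8820818 / (4 * pi * 8.77) = 16808.1
sqrt(16808.1) = 129.646
H = 129.646 - 64.2 = 65.45

65.45 m


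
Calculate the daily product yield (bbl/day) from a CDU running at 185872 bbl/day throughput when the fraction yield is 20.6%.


Crude throughput = 185872 bbl/day
Fraction yield = 20.6%
yield = throughput * fraction / 100
yield = 185872 * 20.6 / 100 = 38289.632

38289.632 bbl/day


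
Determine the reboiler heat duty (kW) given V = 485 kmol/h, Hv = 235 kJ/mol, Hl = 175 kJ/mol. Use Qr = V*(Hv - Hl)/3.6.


Qr = 485 * (235 - 175) / 3.6 = 485 * 60 / 3.6 = 8083

8083 kW


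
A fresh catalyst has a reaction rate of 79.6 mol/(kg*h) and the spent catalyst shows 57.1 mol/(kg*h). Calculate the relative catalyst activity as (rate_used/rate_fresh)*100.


Activity (%) = (rate_used / rate_fresh) * 100
rate_used = 57.1, rate_fresh = 79.6
= (57.1 / 79.6) * 100
= 0.7173 * 100 = 71.73

71.73 %


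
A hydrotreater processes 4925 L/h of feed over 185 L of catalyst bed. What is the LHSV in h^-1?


LHSV = volumetric feed rate / catalyst volume
= 4925 L/h / 185 L
= 26.62 h^-1

26.62 h^-1


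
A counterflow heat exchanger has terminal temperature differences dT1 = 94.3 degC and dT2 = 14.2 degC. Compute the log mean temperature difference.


LMTD = (dT1 - dT2) / ln(dT1/dT2)
= (94.3 - 14.2) / ln(94.3 / 14.2) = 80.1 / 1.89324 = 42.31

42.31 degC


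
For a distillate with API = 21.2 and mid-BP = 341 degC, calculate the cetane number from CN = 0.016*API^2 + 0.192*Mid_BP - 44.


CN = 0.016 * 21.2^2 + 0.192 * 341 - 44
CN = 7.19104 + 65.472 - 44 = 28.66304

28.66304


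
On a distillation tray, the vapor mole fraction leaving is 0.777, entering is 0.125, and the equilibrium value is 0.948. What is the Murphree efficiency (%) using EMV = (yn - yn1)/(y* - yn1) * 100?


Murphree vapor efficiency: EMV = (y_n - y_(n-1)) / (y*_n - y_(n-1)) * 100
EMV = (0.777 - 0.125) / (0.948 - 0.125) * 100 = 0.652 / 0.823 * 100 = 79.22

79.22 %


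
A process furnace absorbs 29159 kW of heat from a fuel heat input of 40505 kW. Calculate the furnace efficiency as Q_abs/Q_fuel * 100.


Furnace efficiency = Q_absorbed / Q_fuel * 100
= 29159 / 40505 * 100 = 71.99

71.99 %


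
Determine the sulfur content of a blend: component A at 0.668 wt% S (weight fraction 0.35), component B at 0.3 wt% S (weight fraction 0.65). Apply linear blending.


Linear sulfur blending: S_blend = x1*S1 + x2*S2
Contribution 1: 0.35 * 0.668 = 0.2338 wt%
Contribution 2: 0.65 * 0.3 = 0.195 wt%
S_blend = 0.2338 + 0.195 = 0.4288

0.4288 wt%


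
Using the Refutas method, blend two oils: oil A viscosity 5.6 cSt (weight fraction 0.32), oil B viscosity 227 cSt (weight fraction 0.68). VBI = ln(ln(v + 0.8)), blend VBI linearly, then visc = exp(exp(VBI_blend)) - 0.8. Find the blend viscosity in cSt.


Refutas method: VBN_i = 14.534*ln(ln(visc_i + 0.8)) + 10.975, blended linearly by mass fraction; since VBN is linear in VBI_i = ln(ln(visc_i + 0.8)) and the fractions sum to 1, blend VBI directly: visc = exp(exp(VBI_blend)) - 0.8
VBI_1 = ln(ln(5.6 + 0.8)) = 0.618584
VBI_2 = ln(ln(227 + 0.8)) = 1.69166
VBI_blend = 0.32 * 0.618584 + 0.68 * 1.69166 = 1.34828
visc_blend = exp(exp(1.34828)) - 0.8 = 46.23

46.23 cSt


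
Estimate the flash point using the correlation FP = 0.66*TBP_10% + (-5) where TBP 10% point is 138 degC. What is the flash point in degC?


FP = 0.66 * 138 + (-5) = 86.08

86.08 degC


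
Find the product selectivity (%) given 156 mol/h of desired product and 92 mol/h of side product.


Selectivity = desired / (desired + undesired) * 100
Total products = 156 + 92 = 248 mol/h
S = 156 / 248 * 100
= 0.6290 * 100
= 62.90 %

62.90 %


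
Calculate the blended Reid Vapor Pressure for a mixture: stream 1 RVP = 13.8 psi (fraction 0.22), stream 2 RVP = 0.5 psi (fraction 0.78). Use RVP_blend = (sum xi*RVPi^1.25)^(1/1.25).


Chevron index: RVP_blend = (sum xi*RVPi^1.25)^(1/1.25)
RVP^1.25 terms: 0.22 * 13.8^1.25 + 0.78 * 0.5^1.25 = 6.17951
RVP_blend = 6.17951^(1/1.25) = 4.293

4.293 psi


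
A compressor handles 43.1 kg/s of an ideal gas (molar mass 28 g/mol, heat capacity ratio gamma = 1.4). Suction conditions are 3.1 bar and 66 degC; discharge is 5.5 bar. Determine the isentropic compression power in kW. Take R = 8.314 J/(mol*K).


Isentropic work: W = m*(gamma/(gamma-1))*(R*T1/MW)*((P2/P1)^((gamma-1)/gamma) - 1)
T1 = 66 + 273.15 = 339.15 K
Pressure ratio = 5.5 / 3.1 = 1.77419
Exponent = (1.4 - 1)/1.4 = 0.285714
(P2/P1)^exp - 1 = 1.77419^0.285714 - 1 = 0.177993
W = 43.1 * 1.4 / 0.4 * 8.314 * 339.15 / 28 * 0.177993 = 2704

2704 kW


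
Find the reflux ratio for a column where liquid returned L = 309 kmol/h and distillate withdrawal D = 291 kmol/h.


Reflux ratio definition: R = L / D (liquid returned / distillate withdrawn)
L = 309 kmol/h, D = 291 kmol/h
R = 309 / 291 = 1.062

1.062


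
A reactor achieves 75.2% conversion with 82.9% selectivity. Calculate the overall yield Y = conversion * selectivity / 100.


Overall yield = conversion (%) * selectivity (%) / 100
Conversion = 75.2%, Selectivity = 82.9%
Y = 75.2 * 82.9 / 100
= 62.3408 %

62.3408 %


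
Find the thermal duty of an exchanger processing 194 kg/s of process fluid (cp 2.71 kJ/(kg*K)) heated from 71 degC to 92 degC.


Q = m_dot * cp * delta_T
delta_T = 92 - 71 = 21 K
Q = 194 * 2.71 * 21
= 525.74 * 21
= 11040.54 kW

11040.54 kW


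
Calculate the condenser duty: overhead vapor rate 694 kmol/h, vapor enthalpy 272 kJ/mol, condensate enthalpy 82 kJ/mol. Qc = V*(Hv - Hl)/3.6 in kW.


Qc = 694 * (272 - 82) / 3.6 = 694 * 190 / 3.6 = 36630

36630 kW


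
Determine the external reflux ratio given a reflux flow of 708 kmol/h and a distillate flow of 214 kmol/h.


Reflux ratio definition: R = L / D (liquid returned / distillate withdrawn)
L = 708 kmol/h, D = 214 kmol/h
R = 708 / 214 = 3.308

3.308


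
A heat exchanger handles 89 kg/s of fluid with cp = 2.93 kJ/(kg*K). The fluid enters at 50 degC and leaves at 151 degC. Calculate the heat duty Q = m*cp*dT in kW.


Q = m_dot * cp * delta_T
delta_T = 151 - 50 = 101 K
Q = 89 * 2.93 * 101
= 260.77 * 101
= 26337.77 kW

26337.77 kW


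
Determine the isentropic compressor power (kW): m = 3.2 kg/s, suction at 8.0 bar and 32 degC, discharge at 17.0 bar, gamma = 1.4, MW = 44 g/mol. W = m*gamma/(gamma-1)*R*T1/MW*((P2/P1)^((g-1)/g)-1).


Isentropic work: W = m*(gamma/(gamma-1))*(R*T1/MW)*((P2/P1)^((gamma-1)/gamma) - 1)
T1 = 32 + 273.15 = 305.15 K
Pressure ratio = 17.0 / 8.0 = 2.125
Exponent = (1.4 - 1)/1.4 = 0.285714
(P2/P1)^exp - 1 = 2.125^0.285714 - 1 = 0.240312
W = 3.2 * 1.4 / 0.4 * 8.314 * 305.15 / 44 * 0.240312 = 155.2

155.2 kW


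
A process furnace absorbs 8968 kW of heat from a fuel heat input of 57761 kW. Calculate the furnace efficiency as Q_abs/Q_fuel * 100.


Furnace efficiency = Q_absorbed / Q_fuel * 100
= 8968 / 57761 * 100 = 15.53

15.53 %


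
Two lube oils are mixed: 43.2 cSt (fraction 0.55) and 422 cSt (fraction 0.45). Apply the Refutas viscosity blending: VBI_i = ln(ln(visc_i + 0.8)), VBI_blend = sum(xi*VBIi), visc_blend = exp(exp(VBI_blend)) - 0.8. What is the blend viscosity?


Refutas method: VBN_i = 14.534*ln(ln(visc_i + 0.8)) + 10.975, blended linearly by mass fraction; since VBN is linear in VBI_i = ln(ln(visc_i + 0.8)) and the fractions sum to 1, blend VBI directly: visc = exp(exp(VBI_blend)) - 0.8
VBI_1 = ln(ln(43.2 + 0.8)) = 1.33083
VBI_2 = ln(ln(422 + 0.8)) = 1.79955
VBI_blend = 0.55 * 1.33083 + 0.45 * 1.79955 = 1.54175
visc_blend = exp(exp(1.54175)) - 0.8 = 106.2

106.2 cSt


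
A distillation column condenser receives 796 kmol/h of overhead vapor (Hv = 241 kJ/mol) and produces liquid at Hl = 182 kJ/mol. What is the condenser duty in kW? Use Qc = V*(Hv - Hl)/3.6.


Qc = 796 * (241 - 182) / 3.6 = 796 * 59 / 3.6 = 13050

13050 kW


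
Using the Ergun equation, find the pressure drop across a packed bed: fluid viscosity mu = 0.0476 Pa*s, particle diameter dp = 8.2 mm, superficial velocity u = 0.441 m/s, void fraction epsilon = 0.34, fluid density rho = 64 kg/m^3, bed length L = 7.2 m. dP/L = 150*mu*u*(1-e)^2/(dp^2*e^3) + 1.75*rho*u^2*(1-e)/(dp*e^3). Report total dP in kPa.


dp = 8.2 mm = 0.0082 m
Viscous term = 150*0.0476*0.441*(1-0.34)^2 / (0.0082^2*0.34^3) = 518991
Inertial term = 1.75*64*0.441^2*(1-0.34) / (0.0082*0.34^3) = 44605.5
dP/L = 518991 + 44605.5 = 563596 Pa/m
dP = 563596 * 7.2 / 1000 = 4058 kPa

4058 kPa


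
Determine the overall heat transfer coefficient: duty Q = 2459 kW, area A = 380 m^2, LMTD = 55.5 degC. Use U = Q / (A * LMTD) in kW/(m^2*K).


From Q = U*A*LMTD, U = Q / (A * LMTD)
U = 2459 / (380 * 55.5) = 2459 / 21090 = 0.1166

0.1166 kW/(m^2*K)


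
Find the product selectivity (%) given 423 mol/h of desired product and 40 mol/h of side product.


Selectivity = desired / (desired + undesired) * 100
Total products = 423 + 40 = 463 mol/h
S = 423 / 463 * 100
= 0.9136 * 100
= 91.36 %

91.36 %


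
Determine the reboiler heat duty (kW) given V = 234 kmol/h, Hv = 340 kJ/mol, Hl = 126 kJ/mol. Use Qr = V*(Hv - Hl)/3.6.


Qr = 234 * (340 - 126) / 3.6 = 234 * 214 / 3.6 = 13910

13910 kW


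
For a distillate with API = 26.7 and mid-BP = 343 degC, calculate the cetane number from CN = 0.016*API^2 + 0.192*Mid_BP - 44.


CN = 0.016 * 26.7^2 + 0.192 * 343 - 44
CN = 11.40624 + 65.856 - 44 = 33.26224

33.26224


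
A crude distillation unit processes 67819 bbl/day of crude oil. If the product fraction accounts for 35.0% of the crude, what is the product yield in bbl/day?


Crude throughput = 67819 bbl/day
Fraction yield = 35.0%
yield = throughput * fraction / 100
yield = 67819 * 35.0 / 100 = 23736.65

23736.65 bbl/day


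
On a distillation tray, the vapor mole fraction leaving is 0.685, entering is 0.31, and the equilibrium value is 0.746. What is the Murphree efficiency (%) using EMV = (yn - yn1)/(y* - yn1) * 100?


Murphree vapor efficiency: EMV = (y_n - y_(n-1)) / (y*_n - y_(n-1)) * 100
EMV = (0.685 - 0.31) / (0.746 - 0.31) * 100 = 0.375 / 0.436 * 100 = 86.01

86.01 %


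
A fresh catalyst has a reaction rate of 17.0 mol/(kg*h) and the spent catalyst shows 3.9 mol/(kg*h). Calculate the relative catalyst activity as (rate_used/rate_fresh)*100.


Activity (%) = (rate_used / rate_fresh) * 100
rate_used = 3.9, rate_fresh = 17.0
= (3.9 / 17.0) * 100
= 0.2294 * 100 = 22.94

22.94 %


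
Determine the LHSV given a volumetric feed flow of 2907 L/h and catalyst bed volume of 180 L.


LHSV = volumetric feed rate / catalyst volume
= 2907 L/h / 180 L
= 16.15 h^-1

16.15 h^-1


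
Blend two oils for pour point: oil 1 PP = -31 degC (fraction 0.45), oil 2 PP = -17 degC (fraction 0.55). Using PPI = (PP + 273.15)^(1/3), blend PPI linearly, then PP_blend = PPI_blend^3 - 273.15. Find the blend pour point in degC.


PPI_1 = (-31 + 273.15)^(1/3) = 6.232967
PPI_2 = (-17 + 273.15)^(1/3) = 6.350844
PPI_blend = 0.45 * 6.232967 + 0.55 * 6.350844 = 6.297799
PP_blend = 6.297799^3 - 273.15 = 249.785 - 273.15 = -23.36

-23.36 degC


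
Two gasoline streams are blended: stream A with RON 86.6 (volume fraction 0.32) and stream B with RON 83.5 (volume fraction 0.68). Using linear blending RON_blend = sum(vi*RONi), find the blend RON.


Linear blending: RON_blend = sum(vi * RONi)
Contribution 1: 0.32 * 86.6 = 27.712
Contribution 2: 0.68 * 83.5 = 56.78
RON_blend = 27.712 + 56.78 = 84.492

84.492


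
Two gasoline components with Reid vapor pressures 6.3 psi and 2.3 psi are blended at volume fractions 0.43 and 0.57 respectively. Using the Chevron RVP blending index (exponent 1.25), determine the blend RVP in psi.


Chevron index: RVP_blend = (sum xi*RVPi^1.25)^(1/1.25)
RVP^1.25 terms: 0.43 * 6.3^1.25 + 0.57 * 2.3^1.25 = 5.90633
RVP_blend = 5.90633^(1/1.25) = 4.141

4.141 psi


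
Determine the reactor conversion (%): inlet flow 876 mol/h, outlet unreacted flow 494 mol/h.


X = (F_in - F_out) / F_in * 100
Moles reacted = 876 - 494 = 382
X = 382 / 876 * 100
= 0.4361 * 100
= 43.61 %

43.61 %


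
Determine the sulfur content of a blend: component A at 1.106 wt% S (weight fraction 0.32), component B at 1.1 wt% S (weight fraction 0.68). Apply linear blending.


Linear sulfur blending: S_blend = x1*S1 + x2*S2
Contribution 1: 0.32 * 1.106 = 0.35392 wt%
Contribution 2: 0.68 * 1.1 = 0.748 wt%
S_blend = 0.35392 + 0.748 = 1.10192

1.10192 wt%


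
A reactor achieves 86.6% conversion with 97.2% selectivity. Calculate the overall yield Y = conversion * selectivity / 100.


Overall yield = conversion (%) * selectivity (%) / 100
Conversion = 86.6%, Selectivity = 97.2%
Y = 86.6 * 97.2 / 100
= 84.1752 %

84.1752 %


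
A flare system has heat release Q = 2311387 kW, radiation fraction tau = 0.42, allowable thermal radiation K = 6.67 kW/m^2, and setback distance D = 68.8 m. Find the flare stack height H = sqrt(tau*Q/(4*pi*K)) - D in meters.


tau*Q/(4*pi*K) = 0.42 * 2311387 / (4 * pi * 6.67) = 11582.1
sqrt(11582.1) = 107.62
H = 107.62 - 68.8 = 38.82

38.82 m


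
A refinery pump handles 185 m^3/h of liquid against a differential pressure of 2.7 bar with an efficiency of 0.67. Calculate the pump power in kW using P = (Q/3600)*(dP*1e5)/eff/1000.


Q = 185 / 3600 = 0.0513889 m^3/s
P = 0.0513889 * (2.7 * 1e5) / 0.67 / 1000 = 20.71

20.71 kW


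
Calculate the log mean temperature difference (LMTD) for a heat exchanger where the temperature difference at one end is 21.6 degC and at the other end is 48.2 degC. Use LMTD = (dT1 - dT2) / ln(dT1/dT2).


LMTD = (dT1 - dT2) / ln(dT1/dT2)
= (21.6 - 48.2) / ln(21.6 / 48.2) = -26.6 / -0.802666 = 33.14

33.14 degC


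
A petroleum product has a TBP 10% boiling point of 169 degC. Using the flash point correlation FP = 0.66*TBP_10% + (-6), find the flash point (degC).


FP = 0.66 * 169 + (-6) = 105.54

105.54 degC


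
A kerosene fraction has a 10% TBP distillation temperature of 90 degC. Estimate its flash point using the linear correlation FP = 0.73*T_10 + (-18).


FP = 0.73 * 90 + (-18) = 47.7

47.7 degC


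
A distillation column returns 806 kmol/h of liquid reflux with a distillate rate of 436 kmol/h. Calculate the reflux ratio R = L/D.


Reflux ratio definition: R = L / D (liquid returned / distillate withdrawn)
L = 806 kmol/h, D = 436 kmol/h
R = 806 / 436 = 1.849

1.849


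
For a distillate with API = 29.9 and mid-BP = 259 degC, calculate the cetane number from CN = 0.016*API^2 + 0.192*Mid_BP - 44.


CN = 0.016 * 29.9^2 + 0.192 * 259 - 44
CN = 14.30416 + 49.728 - 44 = 20.03216

20.03216


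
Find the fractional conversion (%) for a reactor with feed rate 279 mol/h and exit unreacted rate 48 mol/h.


X = (F_in - F_out) / F_in * 100
Moles reacted = 279 - 48 = 231
X = 231 / 279 * 100
= 0.8280 * 100
= 82.80 %

82.80 %
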